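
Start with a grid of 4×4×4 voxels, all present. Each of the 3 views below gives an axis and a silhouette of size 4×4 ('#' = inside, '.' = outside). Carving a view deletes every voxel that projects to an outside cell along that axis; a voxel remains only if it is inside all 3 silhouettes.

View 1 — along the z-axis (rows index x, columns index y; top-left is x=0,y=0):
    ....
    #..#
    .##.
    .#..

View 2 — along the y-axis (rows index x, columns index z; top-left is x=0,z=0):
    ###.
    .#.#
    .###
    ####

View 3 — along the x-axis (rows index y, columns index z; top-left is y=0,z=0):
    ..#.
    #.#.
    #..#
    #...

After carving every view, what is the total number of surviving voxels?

full grid |V| = 64
  1. axis=2 (XY plane), |mask|=5  ⇒  voxels=20
  2. axis=1 (XZ plane), |mask|=12  ⇒  voxels=14
  3. axis=0 (YZ plane), |mask|=6  ⇒  voxels=4

remaining voxels: 4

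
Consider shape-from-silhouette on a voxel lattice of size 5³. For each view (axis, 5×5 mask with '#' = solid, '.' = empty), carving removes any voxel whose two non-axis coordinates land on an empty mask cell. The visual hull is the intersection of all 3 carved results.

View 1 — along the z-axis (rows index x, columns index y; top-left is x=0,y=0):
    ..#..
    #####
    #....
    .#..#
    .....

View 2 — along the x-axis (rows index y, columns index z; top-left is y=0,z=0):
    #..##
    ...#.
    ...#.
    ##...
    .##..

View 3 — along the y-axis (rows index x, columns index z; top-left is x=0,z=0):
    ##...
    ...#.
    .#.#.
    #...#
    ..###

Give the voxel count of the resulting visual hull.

before carving: 125 voxels (5×5×5)
step 1: project along z, AND mask (9/25) → |grid| = 45
step 2: project along x, AND mask (9/25) → |grid| = 16
step 3: project along y, AND mask (10/25) → |grid| = 4

voxel count = 4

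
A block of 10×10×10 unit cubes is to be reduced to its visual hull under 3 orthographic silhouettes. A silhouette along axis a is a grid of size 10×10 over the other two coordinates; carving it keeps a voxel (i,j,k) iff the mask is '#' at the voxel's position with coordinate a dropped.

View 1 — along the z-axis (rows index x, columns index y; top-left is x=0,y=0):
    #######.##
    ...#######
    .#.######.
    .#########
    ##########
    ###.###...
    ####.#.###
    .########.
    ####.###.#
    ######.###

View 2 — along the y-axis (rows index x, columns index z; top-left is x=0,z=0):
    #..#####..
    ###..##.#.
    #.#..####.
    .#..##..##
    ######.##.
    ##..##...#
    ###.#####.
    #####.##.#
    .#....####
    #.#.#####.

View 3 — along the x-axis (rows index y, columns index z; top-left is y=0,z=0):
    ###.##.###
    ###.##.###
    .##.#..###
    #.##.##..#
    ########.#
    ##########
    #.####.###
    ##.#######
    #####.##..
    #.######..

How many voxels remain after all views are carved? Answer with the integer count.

remaining voxels: 413

before carving: 1000 voxels (10×10×10)
[1] z-view keeps 81 columns → grid now 810
[2] y-view keeps 64 columns → grid now 524
[3] x-view keeps 78 columns → grid now 413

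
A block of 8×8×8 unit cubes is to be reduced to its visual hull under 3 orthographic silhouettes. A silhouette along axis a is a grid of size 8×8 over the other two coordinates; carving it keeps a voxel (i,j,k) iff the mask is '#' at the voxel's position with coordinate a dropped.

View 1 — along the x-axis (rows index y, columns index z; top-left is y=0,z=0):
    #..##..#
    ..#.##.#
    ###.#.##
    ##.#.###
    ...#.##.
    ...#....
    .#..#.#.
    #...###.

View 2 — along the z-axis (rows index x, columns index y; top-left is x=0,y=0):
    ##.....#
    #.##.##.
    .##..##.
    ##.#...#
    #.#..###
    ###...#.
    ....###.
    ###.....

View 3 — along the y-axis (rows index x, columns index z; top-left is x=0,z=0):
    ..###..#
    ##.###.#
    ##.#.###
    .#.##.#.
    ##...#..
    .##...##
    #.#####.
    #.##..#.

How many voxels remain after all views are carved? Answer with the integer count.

|visual hull| = 67

full grid |V| = 512
carve view 1 (along x, YZ-mask fill 31/64): 248 voxels remain
carve view 2 (along z, XY-mask fill 31/64): 120 voxels remain
carve view 3 (along y, XZ-mask fill 37/64): 67 voxels remain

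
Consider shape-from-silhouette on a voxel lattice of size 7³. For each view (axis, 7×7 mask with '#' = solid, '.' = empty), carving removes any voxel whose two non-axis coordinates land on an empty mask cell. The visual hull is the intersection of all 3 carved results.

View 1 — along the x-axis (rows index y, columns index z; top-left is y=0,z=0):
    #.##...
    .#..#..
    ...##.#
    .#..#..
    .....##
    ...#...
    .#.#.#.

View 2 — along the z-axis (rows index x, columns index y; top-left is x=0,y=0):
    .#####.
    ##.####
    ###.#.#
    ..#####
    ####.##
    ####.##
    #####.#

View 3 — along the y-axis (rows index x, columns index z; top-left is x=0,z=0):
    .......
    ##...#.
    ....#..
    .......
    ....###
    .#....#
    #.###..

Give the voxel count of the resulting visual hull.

before carving: 343 voxels (7×7×7)
[1] x-view keeps 16 columns → grid now 112
[2] z-view keeps 39 columns → grid now 90
[3] y-view keeps 13 columns → grid now 25

voxel count = 25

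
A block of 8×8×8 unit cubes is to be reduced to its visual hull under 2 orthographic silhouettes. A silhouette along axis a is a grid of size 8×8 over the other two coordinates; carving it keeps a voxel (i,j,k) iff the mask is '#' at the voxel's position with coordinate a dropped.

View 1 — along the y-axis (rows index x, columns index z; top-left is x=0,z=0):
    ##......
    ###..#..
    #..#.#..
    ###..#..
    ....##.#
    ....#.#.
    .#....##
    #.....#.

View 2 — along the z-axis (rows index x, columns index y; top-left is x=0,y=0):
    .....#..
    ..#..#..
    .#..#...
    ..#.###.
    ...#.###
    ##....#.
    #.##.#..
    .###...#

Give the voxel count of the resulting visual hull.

before carving: 512 voxels (8×8×8)
V1 y: intersect with XZ mask (23 set) -- 184 left
V2 z: intersect with XY mask (24 set) -- 70 left

remaining voxels: 70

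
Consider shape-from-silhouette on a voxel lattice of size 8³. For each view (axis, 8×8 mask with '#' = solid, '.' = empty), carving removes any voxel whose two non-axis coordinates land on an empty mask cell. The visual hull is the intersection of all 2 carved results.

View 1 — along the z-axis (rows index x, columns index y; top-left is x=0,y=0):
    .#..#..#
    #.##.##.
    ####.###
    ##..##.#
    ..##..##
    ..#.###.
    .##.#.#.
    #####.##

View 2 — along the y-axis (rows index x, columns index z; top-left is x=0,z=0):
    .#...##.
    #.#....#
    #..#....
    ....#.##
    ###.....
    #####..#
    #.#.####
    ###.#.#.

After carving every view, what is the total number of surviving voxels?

remaining voxels: 148

start: 8×8×8 = 512 voxels
after view 1 [z-axis, 39 of 64 cells solid] → remaining = 312
after view 2 [y-axis, 31 of 64 cells solid] → remaining = 148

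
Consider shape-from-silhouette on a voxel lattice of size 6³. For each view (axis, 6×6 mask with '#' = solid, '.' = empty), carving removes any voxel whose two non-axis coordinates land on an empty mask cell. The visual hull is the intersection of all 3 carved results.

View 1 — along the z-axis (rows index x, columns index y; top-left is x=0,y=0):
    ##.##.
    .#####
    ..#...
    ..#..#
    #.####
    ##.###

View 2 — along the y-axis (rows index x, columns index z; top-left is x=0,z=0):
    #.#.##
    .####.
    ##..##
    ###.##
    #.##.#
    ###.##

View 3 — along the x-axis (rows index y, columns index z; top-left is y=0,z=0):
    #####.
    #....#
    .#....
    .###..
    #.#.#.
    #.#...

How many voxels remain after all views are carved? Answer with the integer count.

|visual hull| = 42

before carving: 216 voxels (6×6×6)
[1] z-view keeps 22 columns → grid now 132
[2] y-view keeps 26 columns → grid now 95
[3] x-view keeps 16 columns → grid now 42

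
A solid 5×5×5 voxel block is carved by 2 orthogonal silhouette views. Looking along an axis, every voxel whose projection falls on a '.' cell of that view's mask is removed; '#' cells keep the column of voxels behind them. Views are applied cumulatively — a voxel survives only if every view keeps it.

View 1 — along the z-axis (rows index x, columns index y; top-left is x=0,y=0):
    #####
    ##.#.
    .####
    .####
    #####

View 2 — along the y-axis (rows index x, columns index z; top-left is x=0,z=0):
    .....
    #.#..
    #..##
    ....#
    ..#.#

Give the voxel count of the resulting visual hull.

before carving: 125 voxels (5×5×5)
step 1: project along z, AND mask (21/25) → |grid| = 105
step 2: project along y, AND mask (8/25) → |grid| = 32

voxel count = 32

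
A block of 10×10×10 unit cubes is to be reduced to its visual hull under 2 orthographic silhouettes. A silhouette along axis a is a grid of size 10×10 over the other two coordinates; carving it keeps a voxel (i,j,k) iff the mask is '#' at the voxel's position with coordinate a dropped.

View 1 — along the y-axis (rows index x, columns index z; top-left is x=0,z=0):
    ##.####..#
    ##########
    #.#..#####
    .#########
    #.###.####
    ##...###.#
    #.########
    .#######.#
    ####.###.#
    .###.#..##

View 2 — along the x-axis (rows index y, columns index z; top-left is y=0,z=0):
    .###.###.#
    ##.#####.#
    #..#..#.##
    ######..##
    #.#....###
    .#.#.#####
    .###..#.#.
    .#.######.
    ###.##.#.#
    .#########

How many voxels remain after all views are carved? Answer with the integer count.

remaining voxels: 537

initial block: 10^3 = 1000
V1 y: intersect with XZ mask (78 set) -- 780 left
V2 x: intersect with YZ mask (68 set) -- 537 left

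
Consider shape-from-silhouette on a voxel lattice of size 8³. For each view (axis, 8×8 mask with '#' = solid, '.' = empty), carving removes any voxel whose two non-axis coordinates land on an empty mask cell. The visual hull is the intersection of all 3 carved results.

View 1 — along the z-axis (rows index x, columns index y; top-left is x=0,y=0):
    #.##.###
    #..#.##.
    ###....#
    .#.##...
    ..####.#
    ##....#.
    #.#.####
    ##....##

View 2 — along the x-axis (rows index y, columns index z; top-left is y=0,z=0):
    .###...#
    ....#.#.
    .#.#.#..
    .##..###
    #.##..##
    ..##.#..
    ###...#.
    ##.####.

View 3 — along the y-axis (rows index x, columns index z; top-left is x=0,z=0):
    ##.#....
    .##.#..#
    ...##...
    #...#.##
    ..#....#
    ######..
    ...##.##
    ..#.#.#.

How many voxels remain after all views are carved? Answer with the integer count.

before carving: 512 voxels (8×8×8)
  1. axis=2 (XY plane), |mask|=35  ⇒  voxels=280
  2. axis=0 (YZ plane), |mask|=32  ⇒  voxels=141
  3. axis=1 (XZ plane), |mask|=28  ⇒  voxels=62

|visual hull| = 62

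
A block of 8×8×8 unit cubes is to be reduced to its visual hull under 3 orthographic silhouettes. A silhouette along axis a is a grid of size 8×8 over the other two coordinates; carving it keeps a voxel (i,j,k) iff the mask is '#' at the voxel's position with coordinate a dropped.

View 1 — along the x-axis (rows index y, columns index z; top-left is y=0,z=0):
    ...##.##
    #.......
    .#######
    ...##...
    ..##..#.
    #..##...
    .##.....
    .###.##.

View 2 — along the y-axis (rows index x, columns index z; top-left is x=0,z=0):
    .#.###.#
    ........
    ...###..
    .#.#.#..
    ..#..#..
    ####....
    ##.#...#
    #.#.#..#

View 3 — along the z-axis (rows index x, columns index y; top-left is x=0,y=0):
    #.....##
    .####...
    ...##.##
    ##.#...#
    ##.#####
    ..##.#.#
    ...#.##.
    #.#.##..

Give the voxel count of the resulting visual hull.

remaining voxels: 42

initial block: 8^3 = 512
[1] x-view keeps 27 columns → grid now 216
[2] y-view keeps 25 columns → grid now 86
[3] z-view keeps 33 columns → grid now 42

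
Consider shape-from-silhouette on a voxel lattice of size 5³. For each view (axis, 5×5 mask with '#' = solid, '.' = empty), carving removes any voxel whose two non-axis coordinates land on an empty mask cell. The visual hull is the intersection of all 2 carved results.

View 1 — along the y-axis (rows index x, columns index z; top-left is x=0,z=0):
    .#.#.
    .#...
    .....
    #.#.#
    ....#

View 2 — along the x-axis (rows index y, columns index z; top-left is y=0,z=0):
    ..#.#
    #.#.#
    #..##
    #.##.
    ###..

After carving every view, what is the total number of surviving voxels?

full grid |V| = 125
  1. axis=1 (XZ plane), |mask|=7  ⇒  voxels=35
  2. axis=0 (YZ plane), |mask|=14  ⇒  voxels=18

voxel count = 18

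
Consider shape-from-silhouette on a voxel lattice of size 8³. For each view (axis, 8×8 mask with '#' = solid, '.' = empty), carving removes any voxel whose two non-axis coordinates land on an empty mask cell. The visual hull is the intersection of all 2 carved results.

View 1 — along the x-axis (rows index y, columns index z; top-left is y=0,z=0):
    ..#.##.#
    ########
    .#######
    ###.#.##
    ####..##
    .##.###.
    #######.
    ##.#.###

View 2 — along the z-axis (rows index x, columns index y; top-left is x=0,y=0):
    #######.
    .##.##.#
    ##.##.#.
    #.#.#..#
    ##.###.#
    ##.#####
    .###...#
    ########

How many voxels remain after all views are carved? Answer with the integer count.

remaining voxels: 282

start: 8×8×8 = 512 voxels
after view 1 [x-axis, 49 of 64 cells solid] → remaining = 392
after view 2 [z-axis, 46 of 64 cells solid] → remaining = 282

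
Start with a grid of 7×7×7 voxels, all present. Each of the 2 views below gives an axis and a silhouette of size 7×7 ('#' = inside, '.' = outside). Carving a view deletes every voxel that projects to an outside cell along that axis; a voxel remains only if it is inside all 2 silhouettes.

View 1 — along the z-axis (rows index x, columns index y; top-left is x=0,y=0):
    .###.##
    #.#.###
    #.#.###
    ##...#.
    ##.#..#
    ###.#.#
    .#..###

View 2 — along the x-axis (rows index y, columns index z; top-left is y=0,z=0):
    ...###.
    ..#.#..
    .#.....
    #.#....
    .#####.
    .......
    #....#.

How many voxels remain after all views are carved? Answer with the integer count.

full grid |V| = 343
step 1: project along z, AND mask (31/49) → |grid| = 217
step 2: project along x, AND mask (15/49) → |grid| = 65

|visual hull| = 65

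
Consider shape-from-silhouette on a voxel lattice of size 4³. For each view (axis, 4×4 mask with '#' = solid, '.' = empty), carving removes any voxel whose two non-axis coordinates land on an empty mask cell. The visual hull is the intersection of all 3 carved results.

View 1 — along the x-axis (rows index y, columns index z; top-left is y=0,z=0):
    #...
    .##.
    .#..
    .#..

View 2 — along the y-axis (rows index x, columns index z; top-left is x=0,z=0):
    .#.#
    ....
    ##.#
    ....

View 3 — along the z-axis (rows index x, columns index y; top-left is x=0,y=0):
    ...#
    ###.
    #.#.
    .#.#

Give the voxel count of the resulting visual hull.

remaining voxels: 3

full grid |V| = 64
carve view 1 (along x, YZ-mask fill 5/16): 20 voxels remain
carve view 2 (along y, XZ-mask fill 5/16): 7 voxels remain
carve view 3 (along z, XY-mask fill 8/16): 3 voxels remain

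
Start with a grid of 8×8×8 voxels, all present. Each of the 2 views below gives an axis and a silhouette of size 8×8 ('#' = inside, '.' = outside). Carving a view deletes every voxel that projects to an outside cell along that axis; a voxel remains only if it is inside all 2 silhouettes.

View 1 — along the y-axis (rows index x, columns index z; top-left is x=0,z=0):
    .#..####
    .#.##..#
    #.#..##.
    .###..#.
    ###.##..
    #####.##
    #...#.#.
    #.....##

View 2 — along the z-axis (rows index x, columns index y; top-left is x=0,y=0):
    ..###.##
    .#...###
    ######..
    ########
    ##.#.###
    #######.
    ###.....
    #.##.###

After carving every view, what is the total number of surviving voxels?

remaining voxels: 203

full grid |V| = 512
carve view 1 (along y, XZ-mask fill 35/64): 280 voxels remain
carve view 2 (along z, XY-mask fill 45/64): 203 voxels remain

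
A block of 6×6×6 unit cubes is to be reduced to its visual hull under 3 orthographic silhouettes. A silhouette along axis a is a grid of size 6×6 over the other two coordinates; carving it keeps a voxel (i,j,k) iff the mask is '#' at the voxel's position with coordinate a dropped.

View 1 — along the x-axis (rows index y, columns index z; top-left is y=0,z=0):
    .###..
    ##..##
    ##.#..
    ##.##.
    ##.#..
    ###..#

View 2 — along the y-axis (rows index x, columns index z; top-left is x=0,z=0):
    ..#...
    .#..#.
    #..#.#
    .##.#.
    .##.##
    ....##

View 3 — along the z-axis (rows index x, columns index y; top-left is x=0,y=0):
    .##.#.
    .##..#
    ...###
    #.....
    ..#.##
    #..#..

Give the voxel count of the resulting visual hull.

before carving: 216 voxels (6×6×6)
carve view 1 (along x, YZ-mask fill 21/36): 126 voxels remain
carve view 2 (along y, XZ-mask fill 15/36): 47 voxels remain
carve view 3 (along z, XY-mask fill 15/36): 18 voxels remain

|visual hull| = 18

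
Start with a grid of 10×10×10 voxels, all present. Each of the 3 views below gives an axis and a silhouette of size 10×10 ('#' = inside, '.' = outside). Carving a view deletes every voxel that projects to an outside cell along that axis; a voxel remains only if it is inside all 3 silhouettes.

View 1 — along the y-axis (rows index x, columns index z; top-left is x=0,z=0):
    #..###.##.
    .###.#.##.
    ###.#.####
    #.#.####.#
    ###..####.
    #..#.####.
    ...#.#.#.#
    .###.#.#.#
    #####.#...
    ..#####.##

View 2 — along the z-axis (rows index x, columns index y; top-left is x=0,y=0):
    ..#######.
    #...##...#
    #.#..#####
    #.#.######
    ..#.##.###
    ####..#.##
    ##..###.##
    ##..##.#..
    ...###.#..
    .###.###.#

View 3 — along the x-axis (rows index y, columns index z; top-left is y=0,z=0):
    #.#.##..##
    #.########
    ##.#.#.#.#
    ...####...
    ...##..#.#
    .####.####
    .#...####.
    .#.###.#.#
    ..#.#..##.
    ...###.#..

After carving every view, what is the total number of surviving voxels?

full grid |V| = 1000
carve view 1 (along y, XZ-mask fill 63/100): 630 voxels remain
carve view 2 (along z, XY-mask fill 62/100): 393 voxels remain
carve view 3 (along x, YZ-mask fill 56/100): 222 voxels remain

remaining voxels: 222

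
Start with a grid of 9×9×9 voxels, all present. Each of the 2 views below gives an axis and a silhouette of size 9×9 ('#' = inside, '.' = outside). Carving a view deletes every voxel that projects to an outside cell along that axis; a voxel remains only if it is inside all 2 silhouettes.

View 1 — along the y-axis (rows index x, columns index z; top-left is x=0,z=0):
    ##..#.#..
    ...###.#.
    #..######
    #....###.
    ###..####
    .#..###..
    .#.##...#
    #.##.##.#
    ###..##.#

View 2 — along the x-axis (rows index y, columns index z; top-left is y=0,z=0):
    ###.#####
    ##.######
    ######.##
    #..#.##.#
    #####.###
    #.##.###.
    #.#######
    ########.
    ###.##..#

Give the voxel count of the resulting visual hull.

start: 9×9×9 = 729 voxels
carve view 1 (along y, XZ-mask fill 46/81): 414 voxels remain
carve view 2 (along x, YZ-mask fill 65/81): 336 voxels remain

|visual hull| = 336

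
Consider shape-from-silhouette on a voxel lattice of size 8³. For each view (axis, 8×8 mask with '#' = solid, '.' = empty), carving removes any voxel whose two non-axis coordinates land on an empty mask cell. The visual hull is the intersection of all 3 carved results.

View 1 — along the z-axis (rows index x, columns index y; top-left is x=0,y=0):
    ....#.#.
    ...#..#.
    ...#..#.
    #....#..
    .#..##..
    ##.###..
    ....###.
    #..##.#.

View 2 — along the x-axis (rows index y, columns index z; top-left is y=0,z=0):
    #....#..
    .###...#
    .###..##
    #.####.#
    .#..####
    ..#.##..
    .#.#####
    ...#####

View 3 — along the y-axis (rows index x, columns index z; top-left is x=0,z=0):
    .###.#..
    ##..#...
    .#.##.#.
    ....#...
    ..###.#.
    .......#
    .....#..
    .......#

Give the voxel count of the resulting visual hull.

full grid |V| = 512
after view 1 [z-axis, 23 of 64 cells solid] → remaining = 184
after view 2 [x-axis, 36 of 64 cells solid] → remaining = 105
after view 3 [y-axis, 19 of 64 cells solid] → remaining = 31

remaining voxels: 31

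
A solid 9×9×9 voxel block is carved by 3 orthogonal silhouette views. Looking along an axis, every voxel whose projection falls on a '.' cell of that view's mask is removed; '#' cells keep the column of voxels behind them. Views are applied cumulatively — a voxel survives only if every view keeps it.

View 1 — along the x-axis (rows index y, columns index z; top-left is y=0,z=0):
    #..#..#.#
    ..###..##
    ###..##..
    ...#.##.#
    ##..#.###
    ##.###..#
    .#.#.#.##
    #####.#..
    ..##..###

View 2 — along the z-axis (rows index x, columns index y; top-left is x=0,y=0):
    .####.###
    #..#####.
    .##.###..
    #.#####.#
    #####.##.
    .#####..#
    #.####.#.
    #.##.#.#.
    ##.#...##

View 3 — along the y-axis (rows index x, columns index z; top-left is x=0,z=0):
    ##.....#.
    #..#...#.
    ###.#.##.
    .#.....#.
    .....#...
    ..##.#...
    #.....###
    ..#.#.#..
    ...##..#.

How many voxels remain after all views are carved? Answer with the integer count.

full grid |V| = 729
  1. axis=0 (YZ plane), |mask|=46  ⇒  voxels=414
  2. axis=2 (XY plane), |mask|=54  ⇒  voxels=275
  3. axis=1 (XZ plane), |mask|=28  ⇒  voxels=91

91 voxels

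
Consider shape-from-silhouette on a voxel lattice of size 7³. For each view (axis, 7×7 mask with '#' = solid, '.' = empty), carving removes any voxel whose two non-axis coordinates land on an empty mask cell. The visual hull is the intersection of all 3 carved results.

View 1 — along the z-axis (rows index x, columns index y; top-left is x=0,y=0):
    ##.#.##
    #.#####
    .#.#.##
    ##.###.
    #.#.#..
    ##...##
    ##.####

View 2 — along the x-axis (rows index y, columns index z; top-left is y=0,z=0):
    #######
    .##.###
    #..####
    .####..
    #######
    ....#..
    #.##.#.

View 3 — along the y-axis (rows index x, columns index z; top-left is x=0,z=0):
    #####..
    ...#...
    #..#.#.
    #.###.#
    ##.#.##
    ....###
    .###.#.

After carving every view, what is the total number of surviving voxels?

start: 7×7×7 = 343 voxels
step 1: project along z, AND mask (33/49) → |grid| = 231
step 2: project along x, AND mask (33/49) → |grid| = 151
step 3: project along y, AND mask (26/49) → |grid| = 82

|visual hull| = 82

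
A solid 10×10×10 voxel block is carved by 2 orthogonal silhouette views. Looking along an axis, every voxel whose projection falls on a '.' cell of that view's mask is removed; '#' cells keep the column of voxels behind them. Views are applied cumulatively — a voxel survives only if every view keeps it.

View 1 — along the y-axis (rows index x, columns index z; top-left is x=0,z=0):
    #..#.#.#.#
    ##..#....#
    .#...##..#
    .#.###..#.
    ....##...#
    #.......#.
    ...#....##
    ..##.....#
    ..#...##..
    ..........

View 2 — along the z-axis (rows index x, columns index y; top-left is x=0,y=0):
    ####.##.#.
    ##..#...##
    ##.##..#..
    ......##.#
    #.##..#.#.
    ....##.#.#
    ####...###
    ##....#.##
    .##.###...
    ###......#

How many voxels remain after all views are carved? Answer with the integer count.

164 voxels

initial block: 10^3 = 1000
carve view 1 (along y, XZ-mask fill 32/100): 320 voxels remain
carve view 2 (along z, XY-mask fill 50/100): 164 voxels remain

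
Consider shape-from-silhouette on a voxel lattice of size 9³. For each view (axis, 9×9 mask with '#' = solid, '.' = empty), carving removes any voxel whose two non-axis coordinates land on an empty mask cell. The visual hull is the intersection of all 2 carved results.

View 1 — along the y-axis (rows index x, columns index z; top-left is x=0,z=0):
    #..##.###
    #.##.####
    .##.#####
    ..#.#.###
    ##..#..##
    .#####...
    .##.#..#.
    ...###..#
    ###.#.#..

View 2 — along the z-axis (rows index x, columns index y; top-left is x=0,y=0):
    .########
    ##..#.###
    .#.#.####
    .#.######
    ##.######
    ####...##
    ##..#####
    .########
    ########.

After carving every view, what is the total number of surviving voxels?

initial block: 9^3 = 729
carve view 1 (along y, XZ-mask fill 48/81): 432 voxels remain
carve view 2 (along z, XY-mask fill 64/81): 337 voxels remain

voxel count = 337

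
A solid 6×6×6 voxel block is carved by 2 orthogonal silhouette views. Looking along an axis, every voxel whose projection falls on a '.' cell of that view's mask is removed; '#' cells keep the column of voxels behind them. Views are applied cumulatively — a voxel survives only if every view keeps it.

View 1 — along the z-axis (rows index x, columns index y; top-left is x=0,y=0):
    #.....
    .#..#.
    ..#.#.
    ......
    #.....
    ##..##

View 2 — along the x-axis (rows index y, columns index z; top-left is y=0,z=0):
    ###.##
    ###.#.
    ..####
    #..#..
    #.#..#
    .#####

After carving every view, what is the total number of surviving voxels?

remaining voxels: 41

full grid |V| = 216
  1. axis=2 (XY plane), |mask|=10  ⇒  voxels=60
  2. axis=0 (YZ plane), |mask|=23  ⇒  voxels=41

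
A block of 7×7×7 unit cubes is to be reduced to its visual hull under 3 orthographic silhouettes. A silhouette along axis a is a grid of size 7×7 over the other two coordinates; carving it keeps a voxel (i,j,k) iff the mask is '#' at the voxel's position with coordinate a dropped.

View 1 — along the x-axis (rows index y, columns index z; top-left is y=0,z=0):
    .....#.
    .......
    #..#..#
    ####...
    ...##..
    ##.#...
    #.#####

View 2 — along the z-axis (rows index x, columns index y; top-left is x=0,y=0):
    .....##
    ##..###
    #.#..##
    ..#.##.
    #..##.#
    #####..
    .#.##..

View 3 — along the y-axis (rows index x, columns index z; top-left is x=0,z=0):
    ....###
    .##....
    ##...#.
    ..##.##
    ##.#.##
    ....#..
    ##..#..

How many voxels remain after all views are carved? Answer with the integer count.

full grid |V| = 343
  1. axis=0 (YZ plane), |mask|=19  ⇒  voxels=133
  2. axis=2 (XY plane), |mask|=26  ⇒  voxels=71
  3. axis=1 (XZ plane), |mask|=21  ⇒  voxels=28

voxel count = 28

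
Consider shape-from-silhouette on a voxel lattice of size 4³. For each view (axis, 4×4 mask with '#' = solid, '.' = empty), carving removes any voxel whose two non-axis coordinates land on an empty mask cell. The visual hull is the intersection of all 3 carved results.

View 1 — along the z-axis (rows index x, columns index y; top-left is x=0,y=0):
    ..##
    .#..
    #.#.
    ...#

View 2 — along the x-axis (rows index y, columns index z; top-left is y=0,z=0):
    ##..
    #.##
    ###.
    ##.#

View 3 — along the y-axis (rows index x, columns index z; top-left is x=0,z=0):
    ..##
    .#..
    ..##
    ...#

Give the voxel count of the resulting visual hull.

initial block: 4^3 = 64
  1. axis=2 (XY plane), |mask|=6  ⇒  voxels=24
  2. axis=0 (YZ plane), |mask|=11  ⇒  voxels=17
  3. axis=1 (XZ plane), |mask|=6  ⇒  voxels=4

4 voxels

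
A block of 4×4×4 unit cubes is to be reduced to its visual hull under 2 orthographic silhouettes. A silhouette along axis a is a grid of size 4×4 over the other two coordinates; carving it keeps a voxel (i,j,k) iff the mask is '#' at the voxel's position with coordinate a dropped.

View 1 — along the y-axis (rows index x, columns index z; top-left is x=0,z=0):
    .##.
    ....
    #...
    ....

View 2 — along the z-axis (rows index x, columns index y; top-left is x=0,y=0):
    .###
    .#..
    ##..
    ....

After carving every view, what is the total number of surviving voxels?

initial block: 4^3 = 64
[1] y-view keeps 3 columns → grid now 12
[2] z-view keeps 6 columns → grid now 8

voxel count = 8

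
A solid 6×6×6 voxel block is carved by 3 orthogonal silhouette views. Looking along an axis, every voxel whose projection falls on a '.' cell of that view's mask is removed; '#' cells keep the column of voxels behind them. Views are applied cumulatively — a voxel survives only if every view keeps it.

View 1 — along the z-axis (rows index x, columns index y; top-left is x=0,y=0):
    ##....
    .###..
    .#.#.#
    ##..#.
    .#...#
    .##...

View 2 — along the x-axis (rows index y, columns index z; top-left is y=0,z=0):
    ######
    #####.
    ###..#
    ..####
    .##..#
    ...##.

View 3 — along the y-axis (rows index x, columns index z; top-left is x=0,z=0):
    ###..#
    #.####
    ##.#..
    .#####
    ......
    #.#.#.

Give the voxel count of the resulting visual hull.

40 voxels

full grid |V| = 216
carve view 1 (along z, XY-mask fill 15/36): 90 voxels remain
carve view 2 (along x, YZ-mask fill 24/36): 65 voxels remain
carve view 3 (along y, XZ-mask fill 20/36): 40 voxels remain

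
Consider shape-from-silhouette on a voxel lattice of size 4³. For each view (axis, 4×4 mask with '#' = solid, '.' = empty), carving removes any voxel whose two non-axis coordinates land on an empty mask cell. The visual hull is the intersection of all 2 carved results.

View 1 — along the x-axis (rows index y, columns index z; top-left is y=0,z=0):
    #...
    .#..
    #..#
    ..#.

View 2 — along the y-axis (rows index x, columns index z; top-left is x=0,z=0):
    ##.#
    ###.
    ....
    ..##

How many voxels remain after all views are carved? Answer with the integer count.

full grid |V| = 64
[1] x-view keeps 5 columns → grid now 20
[2] y-view keeps 8 columns → grid now 10

remaining voxels: 10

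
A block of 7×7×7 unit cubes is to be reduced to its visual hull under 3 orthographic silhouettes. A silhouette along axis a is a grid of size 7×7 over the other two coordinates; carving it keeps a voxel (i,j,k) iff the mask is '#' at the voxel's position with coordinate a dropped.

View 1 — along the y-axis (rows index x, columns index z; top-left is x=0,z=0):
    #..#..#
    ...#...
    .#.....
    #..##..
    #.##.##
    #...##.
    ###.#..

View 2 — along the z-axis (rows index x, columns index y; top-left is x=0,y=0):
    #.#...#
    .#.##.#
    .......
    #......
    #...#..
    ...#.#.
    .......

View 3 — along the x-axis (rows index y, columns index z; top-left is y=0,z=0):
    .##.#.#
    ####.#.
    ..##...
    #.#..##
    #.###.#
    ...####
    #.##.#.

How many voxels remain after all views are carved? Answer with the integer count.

voxel count = 18

initial block: 7^3 = 343
carve view 1 (along y, XZ-mask fill 20/49): 140 voxels remain
carve view 2 (along z, XY-mask fill 12/49): 32 voxels remain
carve view 3 (along x, YZ-mask fill 28/49): 18 voxels remain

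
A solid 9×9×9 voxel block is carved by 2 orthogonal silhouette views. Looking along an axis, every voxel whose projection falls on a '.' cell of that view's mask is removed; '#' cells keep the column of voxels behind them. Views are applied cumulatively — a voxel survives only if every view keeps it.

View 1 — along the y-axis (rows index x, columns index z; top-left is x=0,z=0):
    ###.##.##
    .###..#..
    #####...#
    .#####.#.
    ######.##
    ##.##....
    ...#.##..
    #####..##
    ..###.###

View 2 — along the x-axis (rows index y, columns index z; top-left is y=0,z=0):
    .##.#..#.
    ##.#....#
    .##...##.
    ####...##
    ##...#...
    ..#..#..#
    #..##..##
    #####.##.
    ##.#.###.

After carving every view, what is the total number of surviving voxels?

before carving: 729 voxels (9×9×9)
V1 y: intersect with XZ mask (51 set) -- 459 left
V2 x: intersect with YZ mask (42 set) -- 246 left

246 voxels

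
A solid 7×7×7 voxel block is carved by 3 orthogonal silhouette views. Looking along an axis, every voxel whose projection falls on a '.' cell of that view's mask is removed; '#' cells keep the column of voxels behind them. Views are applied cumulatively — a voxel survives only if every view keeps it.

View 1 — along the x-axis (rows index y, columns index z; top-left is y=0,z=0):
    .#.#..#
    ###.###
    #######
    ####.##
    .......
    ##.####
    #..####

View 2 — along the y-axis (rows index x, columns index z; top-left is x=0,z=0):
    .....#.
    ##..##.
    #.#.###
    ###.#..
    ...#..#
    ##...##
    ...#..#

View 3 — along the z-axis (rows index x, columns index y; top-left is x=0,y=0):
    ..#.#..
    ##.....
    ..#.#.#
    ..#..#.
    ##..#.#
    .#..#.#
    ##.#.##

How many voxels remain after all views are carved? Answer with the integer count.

initial block: 7^3 = 343
V1 x: intersect with YZ mask (33 set) -- 231 left
V2 y: intersect with XZ mask (22 set) -- 107 left
V3 z: intersect with XY mask (21 set) -- 43 left

remaining voxels: 43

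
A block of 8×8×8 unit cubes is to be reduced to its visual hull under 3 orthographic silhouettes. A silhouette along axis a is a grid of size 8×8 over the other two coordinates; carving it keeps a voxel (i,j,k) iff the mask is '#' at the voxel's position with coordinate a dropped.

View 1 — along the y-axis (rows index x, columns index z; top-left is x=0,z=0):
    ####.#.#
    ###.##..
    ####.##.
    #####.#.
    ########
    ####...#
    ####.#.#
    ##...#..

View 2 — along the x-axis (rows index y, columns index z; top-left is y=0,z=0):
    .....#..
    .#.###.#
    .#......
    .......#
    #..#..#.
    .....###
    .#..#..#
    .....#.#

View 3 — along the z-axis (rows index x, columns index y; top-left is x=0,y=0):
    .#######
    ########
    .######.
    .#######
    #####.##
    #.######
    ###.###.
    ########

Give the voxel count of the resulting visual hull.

before carving: 512 voxels (8×8×8)
V1 y: intersect with XZ mask (45 set) -- 360 left
V2 x: intersect with YZ mask (19 set) -- 100 left
V3 z: intersect with XY mask (56 set) -- 88 left

88 voxels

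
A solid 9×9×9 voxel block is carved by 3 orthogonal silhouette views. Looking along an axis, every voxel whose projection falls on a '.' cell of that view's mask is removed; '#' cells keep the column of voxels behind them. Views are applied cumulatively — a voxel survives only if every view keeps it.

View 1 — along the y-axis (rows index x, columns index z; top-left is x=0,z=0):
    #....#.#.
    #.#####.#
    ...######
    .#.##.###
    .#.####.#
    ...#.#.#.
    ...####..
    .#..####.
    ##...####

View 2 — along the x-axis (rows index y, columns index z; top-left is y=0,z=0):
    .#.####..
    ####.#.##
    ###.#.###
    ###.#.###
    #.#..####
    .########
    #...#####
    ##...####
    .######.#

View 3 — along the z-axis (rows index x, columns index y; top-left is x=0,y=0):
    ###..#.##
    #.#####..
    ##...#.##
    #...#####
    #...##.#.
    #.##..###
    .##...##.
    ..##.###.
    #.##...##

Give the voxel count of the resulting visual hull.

172 voxels

before carving: 729 voxels (9×9×9)
  1. axis=1 (XZ plane), |mask|=46  ⇒  voxels=414
  2. axis=0 (YZ plane), |mask|=59  ⇒  voxels=306
  3. axis=2 (XY plane), |mask|=47  ⇒  voxels=172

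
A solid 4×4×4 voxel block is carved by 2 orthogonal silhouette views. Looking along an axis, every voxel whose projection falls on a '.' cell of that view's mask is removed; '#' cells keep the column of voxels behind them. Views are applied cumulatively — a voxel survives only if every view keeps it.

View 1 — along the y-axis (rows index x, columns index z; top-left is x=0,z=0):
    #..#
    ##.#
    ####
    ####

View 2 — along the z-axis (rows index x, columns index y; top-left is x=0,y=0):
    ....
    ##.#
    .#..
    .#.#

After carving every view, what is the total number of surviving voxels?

|visual hull| = 21

before carving: 64 voxels (4×4×4)
[1] y-view keeps 13 columns → grid now 52
[2] z-view keeps 6 columns → grid now 21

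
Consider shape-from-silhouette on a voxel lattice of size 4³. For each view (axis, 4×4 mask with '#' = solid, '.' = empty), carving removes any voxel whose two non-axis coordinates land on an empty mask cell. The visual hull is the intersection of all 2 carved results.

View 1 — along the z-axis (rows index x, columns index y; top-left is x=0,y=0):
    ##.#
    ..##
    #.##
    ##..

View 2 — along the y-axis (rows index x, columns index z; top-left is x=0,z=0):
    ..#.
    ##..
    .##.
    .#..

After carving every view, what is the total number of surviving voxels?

full grid |V| = 64
  1. axis=2 (XY plane), |mask|=10  ⇒  voxels=40
  2. axis=1 (XZ plane), |mask|=6  ⇒  voxels=15

|visual hull| = 15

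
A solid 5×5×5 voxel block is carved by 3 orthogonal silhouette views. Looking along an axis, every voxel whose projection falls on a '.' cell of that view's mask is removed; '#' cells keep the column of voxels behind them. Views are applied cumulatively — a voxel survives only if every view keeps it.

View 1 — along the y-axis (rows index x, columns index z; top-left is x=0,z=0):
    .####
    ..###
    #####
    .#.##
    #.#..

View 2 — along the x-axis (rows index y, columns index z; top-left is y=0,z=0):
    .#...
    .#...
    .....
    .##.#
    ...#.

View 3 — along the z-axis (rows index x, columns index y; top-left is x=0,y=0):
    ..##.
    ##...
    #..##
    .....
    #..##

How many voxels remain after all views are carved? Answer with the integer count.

full grid |V| = 125
V1 y: intersect with XZ mask (17 set) -- 85 left
V2 x: intersect with YZ mask (6 set) -- 21 left
V3 z: intersect with XY mask (10 set) -- 9 left

voxel count = 9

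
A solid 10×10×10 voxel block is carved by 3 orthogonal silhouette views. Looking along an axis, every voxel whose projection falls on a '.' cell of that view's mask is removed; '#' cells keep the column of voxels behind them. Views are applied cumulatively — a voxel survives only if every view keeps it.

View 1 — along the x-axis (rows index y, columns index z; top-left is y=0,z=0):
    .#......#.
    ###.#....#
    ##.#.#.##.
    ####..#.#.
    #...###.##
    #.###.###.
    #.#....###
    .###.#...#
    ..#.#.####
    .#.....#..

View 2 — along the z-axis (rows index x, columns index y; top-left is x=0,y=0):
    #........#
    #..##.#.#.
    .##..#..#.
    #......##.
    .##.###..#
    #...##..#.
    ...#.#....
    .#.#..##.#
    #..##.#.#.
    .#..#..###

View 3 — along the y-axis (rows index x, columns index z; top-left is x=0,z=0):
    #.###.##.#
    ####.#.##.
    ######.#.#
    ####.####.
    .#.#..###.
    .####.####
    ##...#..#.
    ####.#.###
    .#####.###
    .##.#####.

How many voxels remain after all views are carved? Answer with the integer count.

remaining voxels: 142

start: 10×10×10 = 1000 voxels
after view 1 [x-axis, 50 of 100 cells solid] → remaining = 500
after view 2 [z-axis, 41 of 100 cells solid] → remaining = 203
after view 3 [y-axis, 70 of 100 cells solid] → remaining = 142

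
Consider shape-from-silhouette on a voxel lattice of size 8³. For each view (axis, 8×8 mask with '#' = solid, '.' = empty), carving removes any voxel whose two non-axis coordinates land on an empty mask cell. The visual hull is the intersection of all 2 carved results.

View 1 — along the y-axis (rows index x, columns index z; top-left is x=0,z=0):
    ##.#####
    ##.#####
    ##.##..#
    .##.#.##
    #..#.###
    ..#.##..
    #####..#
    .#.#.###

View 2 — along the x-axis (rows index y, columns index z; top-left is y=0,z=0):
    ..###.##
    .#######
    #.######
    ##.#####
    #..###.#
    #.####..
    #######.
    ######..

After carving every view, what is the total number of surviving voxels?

remaining voxels: 263

start: 8×8×8 = 512 voxels
  1. axis=1 (XZ plane), |mask|=43  ⇒  voxels=344
  2. axis=0 (YZ plane), |mask|=49  ⇒  voxels=263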